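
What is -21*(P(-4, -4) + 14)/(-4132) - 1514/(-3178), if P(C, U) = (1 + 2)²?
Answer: 3895411/6565748 ≈ 0.59329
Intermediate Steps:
P(C, U) = 9 (P(C, U) = 3² = 9)
-21*(P(-4, -4) + 14)/(-4132) - 1514/(-3178) = -21*(9 + 14)/(-4132) - 1514/(-3178) = -21*23*(-1/4132) - 1514*(-1/3178) = -483*(-1/4132) + 757/1589 = 483/4132 + 757/1589 = 3895411/6565748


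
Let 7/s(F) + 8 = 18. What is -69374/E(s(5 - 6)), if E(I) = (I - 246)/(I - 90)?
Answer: -61950982/2453 ≈ -25255.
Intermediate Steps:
s(F) = 7/10 (s(F) = 7/(-8 + 18) = 7/10)
E(I) = (-246 + I)/(-90 + I)
-69374/E(s(5 - 6)) = -69374*(-90 + 7/10)/(-246 + 7/10) = -69374/(-2453/10/(-893/10)) = -69374/((-10/893*(-2453/10))) = -69374/2453/893 = -69374*893/2453 = -61950982/2453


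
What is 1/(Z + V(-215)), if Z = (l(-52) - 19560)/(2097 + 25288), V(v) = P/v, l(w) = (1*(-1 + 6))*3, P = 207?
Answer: -1177555/1974174 ≈ -0.59648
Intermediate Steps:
l(w) = 15 (l(w) = (1*5)*3 = 5*3 = 15)
V(v) = 207/v
Z = -3909/5477 (Z = (15 - 19560)/(2097 + 25288) = -19545/27385 = -19545*1/27385 = -3909/5477 ≈ -0.71371)
1/(Z + V(-215)) = 1/(-3909/5477 + 207/(-215)) = 1/(-3909/5477 + 207*(-1/215)) = 1/(-3909/5477 - 207/215) = 1/(-1974174/1177555) = -1177555/1974174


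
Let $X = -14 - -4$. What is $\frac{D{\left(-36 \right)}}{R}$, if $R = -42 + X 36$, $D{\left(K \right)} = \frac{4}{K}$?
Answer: $\frac{1}{3618} \approx 0.0002764$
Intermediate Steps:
$X = -10$ ($X = -14 + 4 = -10$)
$R = -402$ ($R = -42 - 360 = -402$)
$\frac{D{\left(-36 \right)}}{R} = \frac{4 \frac{1}{-36}}{-402} = 4 \left(- \frac{1}{36}\right) \left(- \frac{1}{402}\right) = \left(- \frac{1}{9}\right) \left(- \frac{1}{402}\right) = \frac{1}{3618}$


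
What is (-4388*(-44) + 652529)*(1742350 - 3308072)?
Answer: -1323976088922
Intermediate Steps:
(-4388*(-44) + 652529)*(1742350 - 3308072) = (193072 + 652529)*(-1565722) = 845601*(-1565722) = -1323976088922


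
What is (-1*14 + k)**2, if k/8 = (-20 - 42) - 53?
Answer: 872356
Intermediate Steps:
k = -920 (k = 8*((-20 - 42) - 53) = 8*(-62 - 53) = 8*(-115) = -920)
(-1*14 + k)**2 = (-1*14 - 920)**2 = (-14 - 920)**2 = (-934)**2 = 872356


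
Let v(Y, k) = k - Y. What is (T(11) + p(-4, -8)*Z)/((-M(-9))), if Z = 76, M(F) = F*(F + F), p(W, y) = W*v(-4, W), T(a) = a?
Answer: -11/162 ≈ -0.067901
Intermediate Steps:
p(W, y) = W*(4 + W) (p(W, y) = W*(W - 1*(-4)) = W*(W + 4) = W*(4 + W))
M(F) = 2*F**2 (M(F) = F*(2*F) = 2*F**2)
(T(11) + p(-4, -8)*Z)/((-M(-9))) = (11 - 4*(4 - 4)*76)/((-2*(-9)**2)) = (11 - 4*0*76)/((-2*81)) = (11 + 0*76)/((-1*162)) = (11 + 0)/(-162) = 11*(-1/162) = -11/162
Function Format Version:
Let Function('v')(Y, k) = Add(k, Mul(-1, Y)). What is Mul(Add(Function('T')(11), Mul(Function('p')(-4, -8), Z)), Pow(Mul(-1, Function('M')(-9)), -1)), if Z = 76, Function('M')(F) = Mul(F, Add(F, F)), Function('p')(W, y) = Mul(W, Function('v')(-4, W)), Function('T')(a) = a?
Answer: Rational(-11, 162) ≈ -0.067901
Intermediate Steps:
Function('p')(W, y) = Mul(W, Add(4, W)) (Function('p')(W, y) = Mul(W, Add(W, Mul(-1, -4))) = Mul(W, Add(W, 4)) = Mul(W, Add(4, W)))
Function('M')(F) = Mul(2, Pow(F, 2)) (Function('M')(F) = Mul(F, Mul(2, F)) = Mul(2, Pow(F, 2)))
Mul(Add(Function('T')(11), Mul(Function('p')(-4, -8), Z)), Pow(Mul(-1, Function('M')(-9)), -1)) = Mul(Add(11, Mul(Mul(-4, Add(4, -4)), 76)), Pow(Mul(-1, Mul(2, Pow(-9, 2))), -1)) = Mul(Add(11, Mul(Mul(-4, 0), 76)), Pow(Mul(-1, Mul(2, 81)), -1)) = Mul(Add(11, Mul(0, 76)), Pow(Mul(-1, 162), -1)) = Mul(Add(11, 0), Pow(-162, -1)) = Mul(11, Rational(-1, 162)) = Rational(-11, 162)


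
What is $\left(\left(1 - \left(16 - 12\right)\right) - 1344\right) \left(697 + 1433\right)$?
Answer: $-2869110$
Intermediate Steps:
$\left(\left(1 - \left(16 - 12\right)\right) - 1344\right) \left(697 + 1433\right) = \left(\left(1 - 4\right) - 1344\right) 2130 = \left(-3 - 1344\right) 2130 = \left(-1347\right) 2130 = -2869110$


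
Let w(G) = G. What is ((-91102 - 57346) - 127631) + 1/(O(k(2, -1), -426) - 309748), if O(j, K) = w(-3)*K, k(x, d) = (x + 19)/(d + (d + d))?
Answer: -85162089131/308470 ≈ -2.7608e+5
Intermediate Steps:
k(x, d) = (19 + x)/(3*d) (k(x, d) = (19 + x)/(d + 2*d) = (19 + x)/((3*d)) = (19 + x)*(1/(3*d)) = (19 + x)/(3*d))
O(j, K) = -3*K
((-91102 - 57346) - 127631) + 1/(O(k(2, -1), -426) - 309748) = ((-91102 - 57346) - 127631) + 1/(-3*(-426) - 309748) = (-148448 - 127631) + 1/(1278 - 309748) = -276079 + 1/(-308470) = -276079 - 1/308470 = -85162089131/308470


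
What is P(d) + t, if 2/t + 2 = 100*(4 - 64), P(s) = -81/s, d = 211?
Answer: -243292/633211 ≈ -0.38422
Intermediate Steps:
t = -1/3001 (t = 2/(-2 + 100*(4 - 64)) = 2/(-2 + 100*(-60)) = 2/(-2 - 6000) = 2/(-6002) = 2*(-1/6002) = -1/3001 ≈ -0.00033322)
P(d) + t = -81/211 - 1/3001 = -243292/633211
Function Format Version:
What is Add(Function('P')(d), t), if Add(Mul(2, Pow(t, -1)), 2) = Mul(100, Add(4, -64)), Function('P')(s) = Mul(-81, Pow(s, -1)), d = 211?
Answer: Rational(-243292, 633211) ≈ -0.38422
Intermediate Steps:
t = Rational(-1, 3001) (t = Mul(2, Pow(Add(-2, Mul(100, Add(4, -64))), -1)) = Mul(2, Pow(Add(-2, Mul(100, -60)), -1)) = Mul(2, Pow(Add(-2, -6000), -1)) = Mul(2, Pow(-6002, -1)) = Mul(2, Rational(-1, 6002)) = Rational(-1, 3001) ≈ -0.00033322)
Add(Function('P')(d), t) = Add(Mul(-81, Pow(211, -1)), Rational(-1, 3001)) = Add(Mul(-81, Rational(1, 211)), Rational(-1, 3001)) = Add(Rational(-81, 211), Rational(-1, 3001)) = Rational(-243292, 633211)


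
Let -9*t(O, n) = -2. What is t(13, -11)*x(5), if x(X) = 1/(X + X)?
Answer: 1/45 ≈ 0.022222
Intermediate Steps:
x(X) = 1/(2*X)
t(O, n) = 2/9 (t(O, n) = -⅑*(-2) = 2/9)
t(13, -11)*x(5) = 2*((½)/5)/9 = 2*((½)*(⅕))/9 = (2/9)*(⅒) = 1/45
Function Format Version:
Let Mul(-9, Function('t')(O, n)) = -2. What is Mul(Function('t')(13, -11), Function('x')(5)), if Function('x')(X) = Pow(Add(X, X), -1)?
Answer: Rational(1, 45) ≈ 0.022222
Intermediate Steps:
Function('x')(X) = Mul(Rational(1, 2), Pow(X, -1)) (Function('x')(X) = Pow(Mul(2, X), -1) = Mul(Rational(1, 2), Pow(X, -1)))
Function('t')(O, n) = Rational(2, 9) (Function('t')(O, n) = Mul(Rational(-1, 9), -2) = Rational(2, 9))
Mul(Function('t')(13, -11), Function('x')(5)) = Mul(Rational(2, 9), Mul(Rational(1, 2), Pow(5, -1))) = Mul(Rational(2, 9), Mul(Rational(1, 2), Rational(1, 5))) = Mul(Rational(2, 9), Rational(1, 10)) = Rational(1, 45)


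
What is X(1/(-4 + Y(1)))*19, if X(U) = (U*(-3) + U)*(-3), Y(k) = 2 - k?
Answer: -38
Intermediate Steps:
X(U) = 6*U (X(U) = (-3*U + U)*(-3) = -2*U*(-3) = 6*U)
X(1/(-4 + Y(1)))*19 = (6/(-4 + (2 - 1*1)))*19 = (6/(-4 + (2 - 1)))*19 = (6/(-4 + 1))*19 = (6/(-3))*19 = (6*(-⅓))*19 = -2*19 = -38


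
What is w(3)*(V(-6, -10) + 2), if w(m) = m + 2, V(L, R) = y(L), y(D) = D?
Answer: -20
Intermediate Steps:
V(L, R) = L
w(m) = 2 + m
w(3)*(V(-6, -10) + 2) = (2 + 3)*(-6 + 2) = 5*(-4) = -20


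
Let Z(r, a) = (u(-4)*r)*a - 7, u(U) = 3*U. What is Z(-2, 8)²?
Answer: 34225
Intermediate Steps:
Z(r, a) = -7 - 12*a*r (Z(r, a) = ((3*(-4))*r)*a - 7 = (-12*r)*a - 7 = -12*a*r - 7 = -7 - 12*a*r)
Z(-2, 8)² = (-7 - 12*8*(-2))² = (-7 + 192)² = 185² = 34225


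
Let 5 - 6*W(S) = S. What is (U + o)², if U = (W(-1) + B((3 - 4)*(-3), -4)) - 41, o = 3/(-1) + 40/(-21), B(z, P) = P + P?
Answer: 1234321/441 ≈ 2798.9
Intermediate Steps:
W(S) = ⅚ - S/6
B(z, P) = 2*P
o = -103/21 (o = 3*(-1) + 40*(-1/21) = -3 - 40/21 = -103/21 ≈ -4.9048)
U = -48 (U = ((⅚ - ⅙*(-1)) + 2*(-4)) - 41 = ((⅚ + ⅙) - 8) - 41 = (1 - 8) - 41 = -7 - 41 = -48)
(U + o)² = (-48 - 103/21)² = (-1111/21)² = 1234321/441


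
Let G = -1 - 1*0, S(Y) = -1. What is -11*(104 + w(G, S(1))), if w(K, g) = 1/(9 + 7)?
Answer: -18315/16 ≈ -1144.7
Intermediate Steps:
G = -1 (G = -1 + 0 = -1)
w(K, g) = 1/16
-11*(104 + w(G, S(1))) = -11*(104 + 1/16) = -11*1665/16 = -18315/16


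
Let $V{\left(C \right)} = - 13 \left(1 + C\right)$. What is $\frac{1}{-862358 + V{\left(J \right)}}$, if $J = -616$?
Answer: $- \frac{1}{854363} \approx -1.1705 \cdot 10^{-6}$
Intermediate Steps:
$V{\left(C \right)} = -13 - 13 C$
$\frac{1}{-862358 + V{\left(J \right)}} = \frac{1}{-862358 - -7995} = \frac{1}{-862358 + \left(-13 + 8008\right)} = \frac{1}{-862358 + 7995} = \frac{1}{-854363} = - \frac{1}{854363}$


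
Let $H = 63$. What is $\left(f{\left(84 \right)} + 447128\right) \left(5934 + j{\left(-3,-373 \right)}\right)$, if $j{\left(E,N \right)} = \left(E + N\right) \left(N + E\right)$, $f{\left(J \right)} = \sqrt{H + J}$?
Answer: $65866425680 + 1031170 \sqrt{3} \approx 6.5868 \cdot 10^{10}$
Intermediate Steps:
$f{\left(J \right)} = \sqrt{63 + J}$
$j{\left(E,N \right)} = \left(E + N\right)^{2}$ ($j{\left(E,N \right)} = \left(E + N\right) \left(E + N\right) = \left(E + N\right)^{2}$)
$\left(f{\left(84 \right)} + 447128\right) \left(5934 + j{\left(-3,-373 \right)}\right) = \left(\sqrt{63 + 84} + 447128\right) \left(5934 + \left(-3 - 373\right)^{2}\right) = \left(\sqrt{147} + 447128\right) \left(5934 + \left(-376\right)^{2}\right) = \left(7 \sqrt{3} + 447128\right) \left(5934 + 141376\right) = \left(447128 + 7 \sqrt{3}\right) 147310 = 65866425680 + 1031170 \sqrt{3}$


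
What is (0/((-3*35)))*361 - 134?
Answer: -134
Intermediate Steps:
(0/((-3*35)))*361 - 134 = (0/(-105))*361 - 134 = (0*(-1/105))*361 - 134 = 0*361 - 134 = 0 - 134 = -134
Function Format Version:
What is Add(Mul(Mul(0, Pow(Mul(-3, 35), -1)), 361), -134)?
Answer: -134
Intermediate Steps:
Add(Mul(Mul(0, Pow(Mul(-3, 35), -1)), 361), -134) = Add(Mul(Mul(0, Pow(-105, -1)), 361), -134) = Add(Mul(Mul(0, Rational(-1, 105)), 361), -134) = Add(Mul(0, 361), -134) = Add(0, -134) = -134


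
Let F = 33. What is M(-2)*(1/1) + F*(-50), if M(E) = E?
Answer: -1652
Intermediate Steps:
M(-2)*(1/1) + F*(-50) = -2/1 + 33*(-50) = -2 - 1650 = -1652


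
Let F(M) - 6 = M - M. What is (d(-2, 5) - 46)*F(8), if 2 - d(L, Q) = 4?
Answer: -288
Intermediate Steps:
d(L, Q) = -2 (d(L, Q) = 2 - 1*4 = 2 - 4 = -2)
F(M) = 6 (F(M) = 6 + (M - M) = 6 + 0 = 6)
(d(-2, 5) - 46)*F(8) = (-2 - 46)*6 = -48*6 = -288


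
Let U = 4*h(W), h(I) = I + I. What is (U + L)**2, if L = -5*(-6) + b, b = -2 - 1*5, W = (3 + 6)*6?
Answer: 207025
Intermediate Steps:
W = 54 (W = 9*6 = 54)
b = -7 (b = -2 - 5 = -7)
L = 23 (L = -5*(-6) - 7 = 30 - 7 = 23)
h(I) = 2*I
U = 432 (U = 4*(2*54) = 4*108 = 432)
(U + L)**2 = (432 + 23)**2 = 455**2 = 207025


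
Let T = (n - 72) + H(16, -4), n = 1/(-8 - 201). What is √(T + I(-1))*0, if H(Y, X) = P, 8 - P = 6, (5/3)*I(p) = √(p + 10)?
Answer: 0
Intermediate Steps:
n = -1/209 (n = 1/(-209) = -1/209 ≈ -0.0047847)
I(p) = 3*√(10 + p)/5 (I(p) = 3*√(p + 10)/5 = 3*√(10 + p)/5)
P = 2 (P = 8 - 1*6 = 8 - 6 = 2)
H(Y, X) = 2
T = -14631/209 (T = (-1/209 - 72) + 2 = -15049/209 + 2 = -14631/209 ≈ -70.005)
√(T + I(-1))*0 = √(-14631/209 + 3*√(10 - 1)/5)*0 = √(-14631/209 + 3*√9/5)*0 = √(-14631/209 + (⅗)*3)*0 = √(-14631/209 + 9/5)*0 = √(-71274/1045)*0 = (I*√74481330/1045)*0 = 0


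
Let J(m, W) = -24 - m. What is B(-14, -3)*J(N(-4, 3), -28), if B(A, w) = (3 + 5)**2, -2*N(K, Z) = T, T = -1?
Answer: -1568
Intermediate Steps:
N(K, Z) = 1/2 (N(K, Z) = -1/2*(-1) = 1/2)
B(A, w) = 64 (B(A, w) = 8**2 = 64)
B(-14, -3)*J(N(-4, 3), -28) = 64*(-24 - 1*1/2) = 64*(-24 - 1/2) = 64*(-49/2) = -1568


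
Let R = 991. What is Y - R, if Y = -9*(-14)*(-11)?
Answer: -2377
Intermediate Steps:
Y = -1386 (Y = 126*(-11) = -1386)
Y - R = -1386 - 1*991 = -1386 - 991 = -2377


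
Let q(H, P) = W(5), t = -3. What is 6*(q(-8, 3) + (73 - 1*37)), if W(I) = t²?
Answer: 270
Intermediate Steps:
W(I) = 9 (W(I) = (-3)² = 9)
q(H, P) = 9
6*(q(-8, 3) + (73 - 1*37)) = 6*(9 + (73 - 1*37)) = 6*(9 + (73 - 37)) = 6*(9 + 36) = 6*45 = 270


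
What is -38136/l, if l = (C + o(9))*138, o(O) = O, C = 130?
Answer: -6356/3197 ≈ -1.9881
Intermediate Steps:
l = 19182 (l = (130 + 9)*138 = 139*138 = 19182)
-38136/l = -38136/19182 = -38136*1/19182 = -6356/3197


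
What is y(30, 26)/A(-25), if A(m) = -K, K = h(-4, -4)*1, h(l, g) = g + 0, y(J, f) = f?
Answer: 13/2 ≈ 6.5000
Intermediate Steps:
h(l, g) = g
K = -4 (K = -4*1 = -4)
A(m) = 4 (A(m) = -1*(-4) = 4)
y(30, 26)/A(-25) = 26/4 = 26*(¼) = 13/2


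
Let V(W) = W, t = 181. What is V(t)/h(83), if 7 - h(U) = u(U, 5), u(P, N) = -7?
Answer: 181/14 ≈ 12.929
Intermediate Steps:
h(U) = 14 (h(U) = 7 - 1*(-7) = 7 + 7 = 14)
V(t)/h(83) = 181/14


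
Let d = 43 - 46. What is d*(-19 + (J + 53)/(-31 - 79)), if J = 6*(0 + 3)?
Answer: 6483/110 ≈ 58.936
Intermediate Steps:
J = 18 (J = 6*3 = 18)
d = -3
d*(-19 + (J + 53)/(-31 - 79)) = -3*(-19 + (18 + 53)/(-31 - 79)) = -3*(-19 + 71/(-110)) = -3*(-19 + 71*(-1/110)) = -3*(-19 - 71/110) = -3*(-2161/110) = 6483/110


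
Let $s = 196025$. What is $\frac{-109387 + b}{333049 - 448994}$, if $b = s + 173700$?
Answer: $- \frac{260338}{115945} \approx -2.2454$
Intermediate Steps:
$b = 369725$ ($b = 196025 + 173700 = 369725$)
$\frac{-109387 + b}{333049 - 448994} = \frac{-109387 + 369725}{333049 - 448994} = \frac{260338}{-115945} = 260338 \left(- \frac{1}{115945}\right) = - \frac{260338}{115945}$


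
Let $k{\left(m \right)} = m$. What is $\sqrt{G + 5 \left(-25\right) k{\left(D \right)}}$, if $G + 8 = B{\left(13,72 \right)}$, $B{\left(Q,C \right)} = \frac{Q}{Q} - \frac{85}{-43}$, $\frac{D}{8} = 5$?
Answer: $\frac{4 i \sqrt{578393}}{43} \approx 70.746 i$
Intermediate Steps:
$D = 40$ ($D = 8 \cdot 5 = 40$)
$B{\left(Q,C \right)} = \frac{128}{43}$ ($B{\left(Q,C \right)} = 1 - - \frac{85}{43} = 1 + \frac{85}{43} = \frac{128}{43}$)
$G = - \frac{216}{43}$ ($G = -8 + \frac{128}{43} = - \frac{216}{43} \approx -5.0233$)
$\sqrt{G + 5 \left(-25\right) k{\left(D \right)}} = \sqrt{- \frac{216}{43} + 5 \left(-25\right) 40} = \sqrt{- \frac{216}{43} - 5000} = \sqrt{- \frac{215216}{43}} = \frac{4 i \sqrt{578393}}{43}$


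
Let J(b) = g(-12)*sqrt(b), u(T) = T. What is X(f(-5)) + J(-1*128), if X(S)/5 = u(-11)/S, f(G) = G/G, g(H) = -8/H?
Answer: -55 + 16*I*sqrt(2)/3 ≈ -55.0 + 7.5425*I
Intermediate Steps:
f(G) = 1
J(b) = 2*sqrt(b)/3 (J(b) = (-8/(-12))*sqrt(b) = (-8*(-1/12))*sqrt(b) = 2*sqrt(b)/3)
X(S) = -55/S (X(S) = 5*(-11/S) = -55/S)
X(f(-5)) + J(-1*128) = -55/1 + 2*sqrt(-1*128)/3 = -55*1 + 2*sqrt(-128)/3 = -55 + 2*(8*I*sqrt(2))/3 = -55 + 16*I*sqrt(2)/3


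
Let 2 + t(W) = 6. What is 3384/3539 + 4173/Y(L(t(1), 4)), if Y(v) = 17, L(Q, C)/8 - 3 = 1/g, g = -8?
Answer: 14825775/60163 ≈ 246.43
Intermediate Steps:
t(W) = 4 (t(W) = -2 + 6 = 4)
L(Q, C) = 23 (L(Q, C) = 24 + 8/(-8) = 24 + 8*(-1/8) = 24 - 1 = 23)
3384/3539 + 4173/Y(L(t(1), 4)) = 3384/3539 + 4173/17 = 14825775/60163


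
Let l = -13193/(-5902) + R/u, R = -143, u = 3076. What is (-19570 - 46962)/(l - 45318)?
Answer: 603929326832/411344124927 ≈ 1.4682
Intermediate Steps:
l = 19868841/9077276 (l = -13193/(-5902) - 143/3076 = -13193*(-1/5902) - 143*1/3076 = 13193/5902 - 143/3076 = 19868841/9077276 ≈ 2.1889)
(-19570 - 46962)/(l - 45318) = (-19570 - 46962)/(19868841/9077276 - 45318) = -66532/(-411344124927/9077276) = -66532*(-9077276/411344124927) = 603929326832/411344124927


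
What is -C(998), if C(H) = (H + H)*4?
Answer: -7984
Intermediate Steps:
C(H) = 8*H (C(H) = (2*H)*4 = 8*H)
-C(998) = -8*998 = -1*7984 = -7984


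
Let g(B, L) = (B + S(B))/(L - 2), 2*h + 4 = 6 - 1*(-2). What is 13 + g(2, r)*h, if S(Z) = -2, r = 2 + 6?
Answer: 13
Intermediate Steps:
r = 8
h = 2 (h = -2 + (6 - 1*(-2))/2 = -2 + (6 + 2)/2 = -2 + (½)*8 = -2 + 4 = 2)
g(B, L) = (-2 + B)/(-2 + L) (g(B, L) = (B - 2)/(L - 2) = (-2 + B)/(-2 + L))
13 + g(2, r)*h = 13 + ((-2 + 2)/(-2 + 8))*2 = 13 + (0/6)*2 = 13 + ((⅙)*0)*2 = 13 + 0*2 = 13 + 0 = 13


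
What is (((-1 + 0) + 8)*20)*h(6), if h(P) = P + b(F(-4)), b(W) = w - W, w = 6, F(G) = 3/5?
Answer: 1596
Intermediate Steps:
F(G) = ⅗ (F(G) = 3*(⅕) = ⅗)
b(W) = 6 - W
h(P) = 27/5 + P (h(P) = P + (6 - 1*⅗) = P + (6 - ⅗) = P + 27/5 = 27/5 + P)
(((-1 + 0) + 8)*20)*h(6) = (((-1 + 0) + 8)*20)*(27/5 + 6) = ((-1 + 8)*20)*(57/5) = (7*20)*(57/5) = 140*(57/5) = 1596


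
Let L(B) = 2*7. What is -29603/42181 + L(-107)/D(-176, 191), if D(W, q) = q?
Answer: -5063639/8056571 ≈ -0.62851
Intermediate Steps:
L(B) = 14
-29603/42181 + L(-107)/D(-176, 191) = -29603/42181 + 14/191 = -5063639/8056571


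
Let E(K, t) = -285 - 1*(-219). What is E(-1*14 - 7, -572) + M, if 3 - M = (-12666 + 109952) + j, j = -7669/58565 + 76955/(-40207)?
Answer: -229225109729237/2354722955 ≈ -97347.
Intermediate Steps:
j = -4815217058/2354722955 (j = -7669*1/58565 + 76955*(-1/40207) = -7669/58565 - 76955/40207 = -4815217058/2354722955 ≈ -2.0449)
E(K, t) = -66 (E(K, t) = -285 + 219 = -66)
M = -229069698014207/2354722955 (M = 3 - ((-12666 + 109952) - 4815217058/2354722955) = 3 - (97286 - 4815217058/2354722955) = 3 - 1*229076762183072/2354722955 = 3 - 229076762183072/2354722955 = -229069698014207/2354722955 ≈ -97281.)
E(-1*14 - 7, -572) + M = -66 - 229069698014207/2354722955 = -229225109729237/2354722955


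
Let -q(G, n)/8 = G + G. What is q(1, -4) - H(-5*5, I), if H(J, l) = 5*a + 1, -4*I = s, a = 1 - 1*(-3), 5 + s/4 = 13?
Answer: -37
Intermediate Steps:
s = 32 (s = -20 + 4*13 = -20 + 52 = 32)
a = 4 (a = 1 + 3 = 4)
I = -8 (I = -¼*32 = -8)
q(G, n) = -16*G (q(G, n) = -8*(G + G) = -16*G)
H(J, l) = 21 (H(J, l) = 5*4 + 1 = 20 + 1 = 21)
q(1, -4) - H(-5*5, I) = -16*1 - 1*21 = -16 - 21 = -37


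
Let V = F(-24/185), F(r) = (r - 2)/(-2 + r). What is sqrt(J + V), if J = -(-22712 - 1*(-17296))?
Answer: sqrt(5417) ≈ 73.600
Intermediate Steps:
F(r) = 1 (F(r) = (-2 + r)/(-2 + r) = 1)
V = 1
J = 5416 (J = -(-22712 + 17296) = -1*(-5416) = 5416)
sqrt(J + V) = sqrt(5416 + 1) = sqrt(5417)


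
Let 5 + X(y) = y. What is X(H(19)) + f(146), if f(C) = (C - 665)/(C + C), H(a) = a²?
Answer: 103433/292 ≈ 354.22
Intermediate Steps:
X(y) = -5 + y
f(C) = (-665 + C)/(2*C) (f(C) = (-665 + C)/((2*C)) = (-665 + C)*(1/(2*C)) = (-665 + C)/(2*C))
X(H(19)) + f(146) = (-5 + 19²) + (½)*(-665 + 146)/146 = (-5 + 361) + (½)*(1/146)*(-519) = 356 - 519/292 = 103433/292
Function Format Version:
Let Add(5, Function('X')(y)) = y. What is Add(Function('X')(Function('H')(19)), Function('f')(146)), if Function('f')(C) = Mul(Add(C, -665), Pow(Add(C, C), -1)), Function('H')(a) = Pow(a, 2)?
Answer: Rational(103433, 292) ≈ 354.22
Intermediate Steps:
Function('X')(y) = Add(-5, y)
Function('f')(C) = Mul(Rational(1, 2), Pow(C, -1), Add(-665, C)) (Function('f')(C) = Mul(Add(-665, C), Pow(Mul(2, C), -1)) = Mul(Add(-665, C), Mul(Rational(1, 2), Pow(C, -1))) = Mul(Rational(1, 2), Pow(C, -1), Add(-665, C)))
Add(Function('X')(Function('H')(19)), Function('f')(146)) = Add(Add(-5, Pow(19, 2)), Mul(Rational(1, 2), Pow(146, -1), Add(-665, 146))) = Add(Add(-5, 361), Mul(Rational(1, 2), Rational(1, 146), -519)) = Add(356, Rational(-519, 292)) = Rational(103433, 292)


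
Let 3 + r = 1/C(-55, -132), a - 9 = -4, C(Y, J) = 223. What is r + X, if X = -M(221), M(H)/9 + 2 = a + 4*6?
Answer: -54857/223 ≈ -246.00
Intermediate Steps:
a = 5 (a = 9 - 4 = 5)
M(H) = 243 (M(H) = -18 + 9*(5 + 4*6) = -18 + 9*(5 + 24) = -18 + 9*29 = -18 + 261 = 243)
r = -668/223 (r = -3 + 1/223 = -668/223 ≈ -2.9955)
X = -243 (X = -1*243 = -243)
r + X = -668/223 - 243 = -54857/223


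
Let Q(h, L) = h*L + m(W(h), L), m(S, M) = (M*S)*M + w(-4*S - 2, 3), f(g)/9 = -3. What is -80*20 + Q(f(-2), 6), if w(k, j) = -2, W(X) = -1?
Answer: -1800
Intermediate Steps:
f(g) = -27 (f(g) = 9*(-3) = -27)
m(S, M) = -2 + S*M² (m(S, M) = (M*S)*M - 2 = S*M² - 2 = -2 + S*M²)
Q(h, L) = -2 - L² + L*h (Q(h, L) = h*L + (-2 - L²) = L*h + (-2 - L²) = -2 - L² + L*h)
-80*20 + Q(f(-2), 6) = -80*20 + (-2 - 1*6² + 6*(-27)) = -1600 + (-2 - 1*36 - 162) = -1600 + (-2 - 36 - 162) = -1600 - 200 = -1800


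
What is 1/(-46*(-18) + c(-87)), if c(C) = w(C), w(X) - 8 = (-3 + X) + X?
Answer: 1/659 ≈ 0.0015175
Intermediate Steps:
w(X) = 5 + 2*X (w(X) = 8 + ((-3 + X) + X) = 8 + (-3 + 2*X) = 5 + 2*X)
c(C) = 5 + 2*C
1/(-46*(-18) + c(-87)) = 1/(-46*(-18) + (5 + 2*(-87))) = 1/(828 + (5 - 174)) = 1/(828 - 169) = 1/659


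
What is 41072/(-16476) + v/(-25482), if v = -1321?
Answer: -28467553/11662262 ≈ -2.4410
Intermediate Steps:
41072/(-16476) + v/(-25482) = 41072/(-16476) - 1321/(-25482) = 41072*(-1/16476) - 1321*(-1/25482) = -10268/4119 + 1321/25482 = -28467553/11662262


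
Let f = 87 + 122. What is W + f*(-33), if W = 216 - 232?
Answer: -6913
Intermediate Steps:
W = -16
f = 209
W + f*(-33) = -16 + 209*(-33) = -16 - 6897 = -6913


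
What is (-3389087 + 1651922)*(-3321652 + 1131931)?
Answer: 3803906680965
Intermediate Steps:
(-3389087 + 1651922)*(-3321652 + 1131931) = -1737165*(-2189721) = 3803906680965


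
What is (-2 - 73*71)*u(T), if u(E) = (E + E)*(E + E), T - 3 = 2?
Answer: -518500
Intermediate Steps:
T = 5 (T = 3 + 2 = 5)
u(E) = 4*E² (u(E) = (2*E)*(2*E) = 4*E²)
(-2 - 73*71)*u(T) = (-2 - 73*71)*(4*5²) = (-2 - 5183)*(4*25) = -5185*100 = -518500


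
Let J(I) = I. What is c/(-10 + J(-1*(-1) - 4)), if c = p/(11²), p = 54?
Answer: -54/1573 ≈ -0.034329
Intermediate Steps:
c = 54/121 (c = 54/(11²) = 54/121 ≈ 0.44628)
c/(-10 + J(-1*(-1) - 4)) = (54/121)/(-10 + (-1*(-1) - 4)) = (54/121)/(-10 + (1 - 4)) = (54/121)/(-10 - 3) = (54/121)/(-13) = -1/13*54/121 = -54/1573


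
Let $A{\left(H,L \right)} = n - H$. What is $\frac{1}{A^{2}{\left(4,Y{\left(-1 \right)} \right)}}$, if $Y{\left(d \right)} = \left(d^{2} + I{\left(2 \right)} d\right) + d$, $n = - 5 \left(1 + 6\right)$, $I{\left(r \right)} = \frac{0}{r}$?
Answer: $\frac{1}{1521} \approx 0.00065746$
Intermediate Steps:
$I{\left(r \right)} = 0$
$n = -35$ ($n = \left(-5\right) 7 = -35$)
$Y{\left(d \right)} = d + d^{2}$ ($Y{\left(d \right)} = \left(d^{2} + 0 d\right) + d = \left(d^{2} + 0\right) + d = d^{2} + d = d + d^{2}$)
$A{\left(H,L \right)} = -35 - H$
$\frac{1}{A^{2}{\left(4,Y{\left(-1 \right)} \right)}} = \frac{1}{\left(-35 - 4\right)^{2}} = \frac{1}{\left(-39\right)^{2}} = \frac{1}{1521}$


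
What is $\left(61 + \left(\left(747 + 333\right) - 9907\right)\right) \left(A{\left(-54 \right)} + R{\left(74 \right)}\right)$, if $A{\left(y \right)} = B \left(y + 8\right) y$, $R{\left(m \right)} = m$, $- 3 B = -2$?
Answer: $-15165180$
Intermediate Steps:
$B = \frac{2}{3}$ ($B = \left(- \frac{1}{3}\right) \left(-2\right) = \frac{2}{3} \approx 0.66667$)
$A{\left(y \right)} = y \left(\frac{16}{3} + \frac{2 y}{3}\right)$ ($A{\left(y \right)} = \frac{2 \left(y + 8\right)}{3} y = \frac{2 \left(8 + y\right)}{3} y = \left(\frac{16}{3} + \frac{2 y}{3}\right) y = y \left(\frac{16}{3} + \frac{2 y}{3}\right)$)
$\left(61 + \left(\left(747 + 333\right) - 9907\right)\right) \left(A{\left(-54 \right)} + R{\left(74 \right)}\right) = \left(61 + \left(\left(747 + 333\right) - 9907\right)\right) \left(\frac{2}{3} \left(-54\right) \left(8 - 54\right) + 74\right) = \left(61 + \left(1080 - 9907\right)\right) \left(\frac{2}{3} \left(-54\right) \left(-46\right) + 74\right) = \left(61 + \left(1080 - 9907\right)\right) \left(1656 + 74\right) = \left(61 - 8827\right) 1730 = \left(-8766\right) 1730 = -15165180$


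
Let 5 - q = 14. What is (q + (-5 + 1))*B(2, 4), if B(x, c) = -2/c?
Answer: 13/2 ≈ 6.5000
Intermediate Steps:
q = -9 (q = 5 - 1*14 = 5 - 14 = -9)
(q + (-5 + 1))*B(2, 4) = (-9 + (-5 + 1))*(-2/4) = (-9 - 4)*(-2*¼) = -13*(-½) = 13/2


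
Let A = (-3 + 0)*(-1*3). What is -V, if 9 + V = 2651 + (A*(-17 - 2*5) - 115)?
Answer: -2284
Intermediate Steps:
A = 9 (A = -3*(-3) = 9)
V = 2284 (V = -9 + (2651 + (9*(-17 - 2*5) - 115)) = -9 + (2651 + (9*(-17 - 10) - 115)) = -9 + (2651 + (9*(-27) - 115)) = -9 + (2651 + (-243 - 115)) = -9 + (2651 - 358) = -9 + 2293 = 2284)
-V = -1*2284 = -2284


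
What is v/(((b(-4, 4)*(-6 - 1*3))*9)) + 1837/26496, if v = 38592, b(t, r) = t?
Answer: 3157805/26496 ≈ 119.18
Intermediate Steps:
v/(((b(-4, 4)*(-6 - 1*3))*9)) + 1837/26496 = 38592/((-4*(-6 - 1*3)*9)) + 1837/26496 = 38592/((-4*(-6 - 3)*9)) + 1837*(1/26496) = 38592/((-4*(-9)*9)) + 1837/26496 = 38592/((36*9)) + 1837/26496 = 38592/324 + 1837/26496 = 38592*(1/324) + 1837/26496 = 1072/9 + 1837/26496 = 3157805/26496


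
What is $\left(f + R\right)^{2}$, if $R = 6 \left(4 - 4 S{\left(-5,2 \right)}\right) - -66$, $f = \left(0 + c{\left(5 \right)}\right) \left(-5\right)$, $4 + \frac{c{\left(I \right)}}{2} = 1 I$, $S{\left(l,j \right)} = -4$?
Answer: $30976$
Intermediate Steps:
$c{\left(I \right)} = -8 + 2 I$ ($c{\left(I \right)} = -8 + 2 \cdot 1 I = -8 + 2 I$)
$f = -10$ ($f = \left(0 + \left(-8 + 2 \cdot 5\right)\right) \left(-5\right) = \left(0 + \left(-8 + 10\right)\right) \left(-5\right) = \left(0 + 2\right) \left(-5\right) = 2 \left(-5\right) = -10$)
$R = 186$ ($R = 6 \left(4 - -16\right) - -66 = 6 \left(4 + 16\right) + 66 = 6 \cdot 20 + 66 = 120 + 66 = 186$)
$\left(f + R\right)^{2} = \left(-10 + 186\right)^{2} = 176^{2} = 30976$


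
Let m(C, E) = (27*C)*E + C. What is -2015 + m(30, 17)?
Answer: 11785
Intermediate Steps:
m(C, E) = C + 27*C*E (m(C, E) = 27*C*E + C = C + 27*C*E)
-2015 + m(30, 17) = -2015 + 30*(1 + 27*17) = -2015 + 30*(1 + 459) = -2015 + 30*460 = -2015 + 13800 = 11785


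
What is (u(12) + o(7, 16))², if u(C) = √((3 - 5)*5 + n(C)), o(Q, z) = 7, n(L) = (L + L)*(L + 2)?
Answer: (7 + √326)² ≈ 627.78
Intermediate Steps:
n(L) = 2*L*(2 + L) (n(L) = (2*L)*(2 + L) = 2*L*(2 + L))
u(C) = √(-10 + 2*C*(2 + C)) (u(C) = √((3 - 5)*5 + 2*C*(2 + C)) = √(-2*5 + 2*C*(2 + C)) = √(-10 + 2*C*(2 + C)))
(u(12) + o(7, 16))² = (√2*√(-5 + 12*(2 + 12)) + 7)² = (√2*√(-5 + 12*14) + 7)² = (√2*√(-5 + 168) + 7)² = (√2*√163 + 7)² = (√326 + 7)² = (7 + √326)²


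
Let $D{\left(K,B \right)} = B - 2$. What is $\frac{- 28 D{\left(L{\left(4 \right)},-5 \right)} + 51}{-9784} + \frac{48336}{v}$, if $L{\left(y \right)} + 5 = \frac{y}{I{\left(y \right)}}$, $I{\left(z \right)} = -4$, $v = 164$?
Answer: $\frac{118219729}{401144} \approx 294.71$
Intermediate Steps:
$L{\left(y \right)} = -5 - \frac{y}{4}$ ($L{\left(y \right)} = -5 + \frac{y}{-4} = -5 + y \left(- \frac{1}{4}\right) = -5 - \frac{y}{4}$)
$D{\left(K,B \right)} = -2 + B$
$\frac{- 28 D{\left(L{\left(4 \right)},-5 \right)} + 51}{-9784} + \frac{48336}{v} = \frac{- 28 \left(-2 - 5\right) + 51}{-9784} + \frac{48336}{164} = \left(\left(-28\right) \left(-7\right) + 51\right) \left(- \frac{1}{9784}\right) + 48336 \cdot \frac{1}{164} = \left(196 + 51\right) \left(- \frac{1}{9784}\right) + \frac{12084}{41} = 247 \left(- \frac{1}{9784}\right) + \frac{12084}{41} = - \frac{247}{9784} + \frac{12084}{41} = \frac{118219729}{401144}$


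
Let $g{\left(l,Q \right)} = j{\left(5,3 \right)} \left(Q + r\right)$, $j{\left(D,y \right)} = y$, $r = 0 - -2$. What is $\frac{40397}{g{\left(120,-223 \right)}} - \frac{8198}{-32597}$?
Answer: $- \frac{1311385735}{21611811} \approx -60.679$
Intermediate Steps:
$r = 2$ ($r = 0 + 2 = 2$)
$g{\left(l,Q \right)} = 6 + 3 Q$ ($g{\left(l,Q \right)} = 3 \left(Q + 2\right) = 3 \left(2 + Q\right) = 6 + 3 Q$)
$\frac{40397}{g{\left(120,-223 \right)}} - \frac{8198}{-32597} = \frac{40397}{6 + 3 \left(-223\right)} - \frac{8198}{-32597} = \frac{40397}{6 - 669} - - \frac{8198}{32597} = \frac{40397}{-663} + \frac{8198}{32597} = 40397 \left(- \frac{1}{663}\right) + \frac{8198}{32597} = - \frac{40397}{663} + \frac{8198}{32597} = - \frac{1311385735}{21611811}$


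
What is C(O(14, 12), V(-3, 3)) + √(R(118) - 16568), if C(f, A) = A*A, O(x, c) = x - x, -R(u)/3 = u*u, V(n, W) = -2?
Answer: 4 + 2*I*√14585 ≈ 4.0 + 241.54*I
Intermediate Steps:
R(u) = -3*u² (R(u) = -3*u*u = -3*u²)
O(x, c) = 0
C(f, A) = A²
C(O(14, 12), V(-3, 3)) + √(R(118) - 16568) = (-2)² + √(-3*118² - 16568) = 4 + √(-3*13924 - 16568) = 4 + √(-41772 - 16568) = 4 + √(-58340) = 4 + 2*I*√14585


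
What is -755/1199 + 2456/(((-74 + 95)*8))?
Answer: 352238/25179 ≈ 13.989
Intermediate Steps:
-755/1199 + 2456/(((-74 + 95)*8)) = -755*1/1199 + 2456/((21*8)) = -755/1199 + 2456/168 = -755/1199 + 2456*(1/168) = -755/1199 + 307/21 = 352238/25179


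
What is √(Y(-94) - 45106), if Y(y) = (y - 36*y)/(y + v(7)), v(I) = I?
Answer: 2*I*√85423386/87 ≈ 212.47*I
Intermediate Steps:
Y(y) = -35*y/(7 + y) (Y(y) = (y - 36*y)/(y + 7) = (-35*y)/(7 + y) = -35*y/(7 + y))
√(Y(-94) - 45106) = √(-35*(-94)/(7 - 94) - 45106) = √(-35*(-94)/(-87) - 45106) = √(-35*(-94)*(-1/87) - 45106) = √(-3290/87 - 45106) = √(-3927512/87) = 2*I*√85423386/87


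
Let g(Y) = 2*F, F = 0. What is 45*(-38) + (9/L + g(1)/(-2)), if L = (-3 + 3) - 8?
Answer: -13689/8 ≈ -1711.1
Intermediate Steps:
g(Y) = 0 (g(Y) = 2*0 = 0)
L = -8 (L = 0 - 8 = -8)
45*(-38) + (9/L + g(1)/(-2)) = 45*(-38) + (9/(-8) + 0/(-2)) = -1710 + (9*(-1/8) + 0*(-1/2)) = -1710 + (-9/8 + 0) = -1710 - 9/8 = -13689/8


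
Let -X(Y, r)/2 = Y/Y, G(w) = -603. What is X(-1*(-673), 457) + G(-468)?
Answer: -605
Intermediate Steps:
X(Y, r) = -2 (X(Y, r) = -2*Y/Y = -2*1 = -2)
X(-1*(-673), 457) + G(-468) = -2 - 603 = -605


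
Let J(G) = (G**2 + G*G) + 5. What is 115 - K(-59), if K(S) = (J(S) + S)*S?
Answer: 407687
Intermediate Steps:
J(G) = 5 + 2*G**2 (J(G) = (G**2 + G**2) + 5 = 2*G**2 + 5 = 5 + 2*G**2)
K(S) = S*(5 + S + 2*S**2) (K(S) = ((5 + 2*S**2) + S)*S = (5 + S + 2*S**2)*S = S*(5 + S + 2*S**2))
115 - K(-59) = 115 - (-59)*(5 - 59 + 2*(-59)**2) = 115 - (-59)*(5 - 59 + 2*3481) = 115 - (-59)*(5 - 59 + 6962) = 115 - (-59)*6908 = 115 - 1*(-407572) = 115 + 407572 = 407687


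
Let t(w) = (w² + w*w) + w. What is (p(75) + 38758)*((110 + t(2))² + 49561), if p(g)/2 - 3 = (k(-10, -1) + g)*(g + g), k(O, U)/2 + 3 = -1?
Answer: 3765000304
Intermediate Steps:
k(O, U) = -8 (k(O, U) = -6 + 2*(-1) = -6 - 2 = -8)
t(w) = w + 2*w² (t(w) = (w² + w²) + w = 2*w² + w = w + 2*w²)
p(g) = 6 + 4*g*(-8 + g) (p(g) = 6 + 2*((-8 + g)*(g + g)) = 6 + 2*((-8 + g)*(2*g)) = 6 + 2*(2*g*(-8 + g)) = 6 + 4*g*(-8 + g))
(p(75) + 38758)*((110 + t(2))² + 49561) = ((6 - 32*75 + 4*75²) + 38758)*((110 + 2*(1 + 2*2))² + 49561) = ((6 - 2400 + 4*5625) + 38758)*((110 + 2*(1 + 4))² + 49561) = ((6 - 2400 + 22500) + 38758)*((110 + 2*5)² + 49561) = (20106 + 38758)*((110 + 10)² + 49561) = 58864*(120² + 49561) = 58864*(14400 + 49561) = 58864*63961 = 3765000304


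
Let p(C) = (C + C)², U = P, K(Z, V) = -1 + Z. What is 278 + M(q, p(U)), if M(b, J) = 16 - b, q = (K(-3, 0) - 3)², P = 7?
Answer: 245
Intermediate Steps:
U = 7
p(C) = 4*C² (p(C) = (2*C)² = 4*C²)
q = 49 (q = ((-1 - 3) - 3)² = (-4 - 3)² = (-7)² = 49)
278 + M(q, p(U)) = 278 + (16 - 1*49) = 278 + (16 - 49) = 278 - 33 = 245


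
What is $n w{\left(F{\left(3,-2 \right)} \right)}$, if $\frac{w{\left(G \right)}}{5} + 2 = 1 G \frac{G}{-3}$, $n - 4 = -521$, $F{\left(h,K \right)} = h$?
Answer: $12925$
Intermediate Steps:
$n = -517$ ($n = 4 - 521 = -517$)
$w{\left(G \right)} = -10 - \frac{5 G^{2}}{3}$ ($w{\left(G \right)} = -10 + 5 \cdot 1 G \frac{G}{-3} = -10 + 5 G G \left(- \frac{1}{3}\right) = -10 + 5 G \left(- \frac{G}{3}\right) = -10 + 5 \left(- \frac{G^{2}}{3}\right) = -10 - \frac{5 G^{2}}{3}$)
$n w{\left(F{\left(3,-2 \right)} \right)} = - 517 \left(-10 - \frac{5 \cdot 3^{2}}{3}\right) = - 517 \left(-10 - 15\right) = \left(-517\right) \left(-25\right) = 12925$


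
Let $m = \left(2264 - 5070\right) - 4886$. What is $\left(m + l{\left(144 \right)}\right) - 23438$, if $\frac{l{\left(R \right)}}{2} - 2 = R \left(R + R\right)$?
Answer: $51818$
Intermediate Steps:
$l{\left(R \right)} = 4 + 4 R^{2}$ ($l{\left(R \right)} = 4 + 2 R \left(R + R\right) = 4 + 2 R 2 R = 4 + 2 \cdot 2 R^{2} = 4 + 4 R^{2}$)
$m = -7692$ ($m = -2806 - 4886 = -7692$)
$\left(m + l{\left(144 \right)}\right) - 23438 = \left(-7692 + \left(4 + 4 \cdot 144^{2}\right)\right) - 23438 = \left(-7692 + \left(4 + 4 \cdot 20736\right)\right) - 23438 = \left(-7692 + \left(4 + 82944\right)\right) - 23438 = \left(-7692 + 82948\right) - 23438 = 75256 - 23438 = 51818$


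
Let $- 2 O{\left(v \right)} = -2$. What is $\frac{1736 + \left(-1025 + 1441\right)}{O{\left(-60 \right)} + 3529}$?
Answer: $\frac{1076}{1765} \approx 0.60963$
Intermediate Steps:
$O{\left(v \right)} = 1$ ($O{\left(v \right)} = \left(- \frac{1}{2}\right) \left(-2\right) = 1$)
$\frac{1736 + \left(-1025 + 1441\right)}{O{\left(-60 \right)} + 3529} = \frac{1736 + \left(-1025 + 1441\right)}{1 + 3529} = \frac{1736 + 416}{3530} = 2152 \cdot \frac{1}{3530} = \frac{1076}{1765}$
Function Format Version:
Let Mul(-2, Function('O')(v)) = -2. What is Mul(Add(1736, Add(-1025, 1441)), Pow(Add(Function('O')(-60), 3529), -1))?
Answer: Rational(1076, 1765) ≈ 0.60963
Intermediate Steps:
Function('O')(v) = 1 (Function('O')(v) = Mul(Rational(-1, 2), -2) = 1)
Mul(Add(1736, Add(-1025, 1441)), Pow(Add(Function('O')(-60), 3529), -1)) = Mul(Add(1736, Add(-1025, 1441)), Pow(Add(1, 3529), -1)) = Mul(Add(1736, 416), Pow(3530, -1)) = Mul(2152, Rational(1, 3530)) = Rational(1076, 1765)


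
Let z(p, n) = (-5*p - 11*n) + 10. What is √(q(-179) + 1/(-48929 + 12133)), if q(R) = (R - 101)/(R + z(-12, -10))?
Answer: 31*I*√98622479/18398 ≈ 16.733*I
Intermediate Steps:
z(p, n) = 10 - 11*n - 5*p (z(p, n) = (-11*n - 5*p) + 10 = 10 - 11*n - 5*p)
q(R) = (-101 + R)/(180 + R) (q(R) = (R - 101)/(R + (10 - 11*(-10) - 5*(-12))) = (-101 + R)/(R + (10 + 110 + 60)) = (-101 + R)/(R + 180) = (-101 + R)/(180 + R))
√(q(-179) + 1/(-48929 + 12133)) = √((-101 - 179)/(180 - 179) + 1/(-48929 + 12133)) = √(-280/1 + 1/(-36796)) = √(1*(-280) - 1/36796) = √(-280 - 1/36796) = √(-10302881/36796) = 31*I*√98622479/18398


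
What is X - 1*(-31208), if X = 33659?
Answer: 64867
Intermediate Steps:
X - 1*(-31208) = 33659 - 1*(-31208) = 33659 + 31208 = 64867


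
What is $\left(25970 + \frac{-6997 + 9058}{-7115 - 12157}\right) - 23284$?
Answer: $\frac{17254177}{6424} \approx 2685.9$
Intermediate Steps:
$\left(25970 + \frac{-6997 + 9058}{-7115 - 12157}\right) - 23284 = \left(25970 + \frac{2061}{-19272}\right) - 23284 = \left(25970 + 2061 \left(- \frac{1}{19272}\right)\right) - 23284 = \left(25970 - \frac{687}{6424}\right) - 23284 = \frac{166830593}{6424} - 23284 = \frac{17254177}{6424}$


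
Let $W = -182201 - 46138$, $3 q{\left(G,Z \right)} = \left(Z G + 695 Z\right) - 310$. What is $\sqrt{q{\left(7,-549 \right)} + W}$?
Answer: $\frac{5 i \sqrt{128487}}{3} \approx 597.42 i$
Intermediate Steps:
$q{\left(G,Z \right)} = - \frac{310}{3} + \frac{695 Z}{3} + \frac{G Z}{3}$ ($q{\left(G,Z \right)} = \frac{\left(Z G + 695 Z\right) - 310}{3} = \frac{\left(G Z + 695 Z\right) - 310}{3} = \frac{\left(695 Z + G Z\right) - 310}{3} = \frac{-310 + 695 Z + G Z}{3} = - \frac{310}{3} + \frac{695 Z}{3} + \frac{G Z}{3}$)
$W = -228339$
$\sqrt{q{\left(7,-549 \right)} + W} = \sqrt{\left(- \frac{310}{3} + \frac{695}{3} \left(-549\right) + \frac{1}{3} \cdot 7 \left(-549\right)\right) - 228339} = \sqrt{\left(- \frac{310}{3} - 127185 - 1281\right) - 228339} = \sqrt{- \frac{385708}{3} - 228339} = \sqrt{- \frac{1070725}{3}} = \frac{5 i \sqrt{128487}}{3}$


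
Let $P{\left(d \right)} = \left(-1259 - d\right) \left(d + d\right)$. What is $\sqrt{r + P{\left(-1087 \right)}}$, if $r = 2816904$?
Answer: $4 \sqrt{199427} \approx 1786.3$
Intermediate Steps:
$P{\left(d \right)} = 2 d \left(-1259 - d\right)$ ($P{\left(d \right)} = \left(-1259 - d\right) 2 d = 2 d \left(-1259 - d\right)$)
$\sqrt{r + P{\left(-1087 \right)}} = \sqrt{2816904 - - 2174 \left(1259 - 1087\right)} = \sqrt{2816904 - \left(-2174\right) 172} = \sqrt{2816904 + 373928} = \sqrt{3190832} = 4 \sqrt{199427}$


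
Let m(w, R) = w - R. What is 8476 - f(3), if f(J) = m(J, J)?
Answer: 8476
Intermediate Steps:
f(J) = 0 (f(J) = J - J = 0)
8476 - f(3) = 8476 - 1*0 = 8476 + 0 = 8476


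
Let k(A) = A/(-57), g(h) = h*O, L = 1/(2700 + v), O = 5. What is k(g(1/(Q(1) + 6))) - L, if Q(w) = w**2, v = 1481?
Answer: -21304/1668219 ≈ -0.012771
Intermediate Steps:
L = 1/4181 (L = 1/(2700 + 1481) = 1/4181 ≈ 0.00023918)
g(h) = 5*h (g(h) = h*5 = 5*h)
k(A) = -A/57 (k(A) = A*(-1/57) = -A/57)
k(g(1/(Q(1) + 6))) - L = -5/(57*(1**2 + 6)) - 1*1/4181 = -5/(57*(1 + 6)) - 1/4181 = -5/(57*7) - 1/4181 = -1/57*5/7 - 1/4181 = -5/399 - 1/4181 = -21304/1668219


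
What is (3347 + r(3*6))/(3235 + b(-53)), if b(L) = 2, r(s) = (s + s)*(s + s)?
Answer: 4643/3237 ≈ 1.4344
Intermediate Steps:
r(s) = 4*s² (r(s) = (2*s)*(2*s) = 4*s²)
(3347 + r(3*6))/(3235 + b(-53)) = (3347 + 4*(3*6)²)/(3235 + 2) = (3347 + 4*18²)/3237 = (3347 + 4*324)*(1/3237) = (3347 + 1296)*(1/3237) = 4643*(1/3237) = 4643/3237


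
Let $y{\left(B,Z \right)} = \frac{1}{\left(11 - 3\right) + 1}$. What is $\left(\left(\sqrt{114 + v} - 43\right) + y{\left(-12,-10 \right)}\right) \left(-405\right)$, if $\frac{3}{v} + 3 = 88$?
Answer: $17370 - \frac{243 \sqrt{91545}}{17} \approx 13045.0$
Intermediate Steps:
$v = \frac{3}{85}$ ($v = \frac{3}{-3 + 88} = \frac{3}{85} \approx 0.035294$)
$y{\left(B,Z \right)} = \frac{1}{9}$ ($y{\left(B,Z \right)} = \frac{1}{8 + 1} = \frac{1}{9}$)
$\left(\left(\sqrt{114 + v} - 43\right) + y{\left(-12,-10 \right)}\right) \left(-405\right) = \left(\left(\sqrt{114 + \frac{3}{85}} - 43\right) + \frac{1}{9}\right) \left(-405\right) = \left(\left(\sqrt{\frac{9693}{85}} - 43\right) + \frac{1}{9}\right) \left(-405\right) = \left(\left(\frac{3 \sqrt{91545}}{85} - 43\right) + \frac{1}{9}\right) \left(-405\right) = \left(\left(-43 + \frac{3 \sqrt{91545}}{85}\right) + \frac{1}{9}\right) \left(-405\right) = \left(- \frac{386}{9} + \frac{3 \sqrt{91545}}{85}\right) \left(-405\right) = 17370 - \frac{243 \sqrt{91545}}{17}$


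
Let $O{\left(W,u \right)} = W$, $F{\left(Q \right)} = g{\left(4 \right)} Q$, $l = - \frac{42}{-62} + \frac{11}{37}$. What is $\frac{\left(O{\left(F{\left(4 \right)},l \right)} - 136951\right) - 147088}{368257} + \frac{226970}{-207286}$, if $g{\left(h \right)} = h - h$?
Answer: $- \frac{71230299722}{38167260251} \approx -1.8663$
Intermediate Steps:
$g{\left(h \right)} = 0$
$l = \frac{1118}{1147}$ ($l = \left(-42\right) \left(- \frac{1}{62}\right) + 11 \cdot \frac{1}{37} = \frac{21}{31} + \frac{11}{37} = \frac{1118}{1147} \approx 0.97472$)
$F{\left(Q \right)} = 0$ ($F{\left(Q \right)} = 0 Q = 0$)
$\frac{\left(O{\left(F{\left(4 \right)},l \right)} - 136951\right) - 147088}{368257} + \frac{226970}{-207286} = \frac{\left(0 - 136951\right) - 147088}{368257} + \frac{226970}{-207286} = \left(-136951 - 147088\right) \frac{1}{368257} + 226970 \left(- \frac{1}{207286}\right) = \left(-284039\right) \frac{1}{368257} - \frac{113485}{103643} = - \frac{284039}{368257} - \frac{113485}{103643} = - \frac{71230299722}{38167260251}$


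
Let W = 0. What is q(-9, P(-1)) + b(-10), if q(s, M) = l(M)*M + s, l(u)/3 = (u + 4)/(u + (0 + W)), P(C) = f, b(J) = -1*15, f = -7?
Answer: -33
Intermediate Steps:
b(J) = -15
P(C) = -7
l(u) = 3*(4 + u)/u (l(u) = 3*((u + 4)/(u + (0 + 0))) = 3*((4 + u)/(u + 0)) = 3*((4 + u)/u) = 3*(4 + u)/u)
q(s, M) = s + M*(3 + 12/M) (q(s, M) = (3 + 12/M)*M + s = M*(3 + 12/M) + s = s + M*(3 + 12/M))
q(-9, P(-1)) + b(-10) = (12 - 9 + 3*(-7)) - 15 = (12 - 9 - 21) - 15 = -18 - 15 = -33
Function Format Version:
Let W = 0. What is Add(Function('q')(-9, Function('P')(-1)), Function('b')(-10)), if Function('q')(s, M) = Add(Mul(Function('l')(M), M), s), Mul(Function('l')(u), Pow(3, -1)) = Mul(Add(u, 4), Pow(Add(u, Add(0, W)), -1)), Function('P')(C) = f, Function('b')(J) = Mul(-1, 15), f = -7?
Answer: -33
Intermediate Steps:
Function('b')(J) = -15
Function('P')(C) = -7
Function('l')(u) = Mul(3, Pow(u, -1), Add(4, u)) (Function('l')(u) = Mul(3, Mul(Add(u, 4), Pow(Add(u, Add(0, 0)), -1))) = Mul(3, Mul(Add(4, u), Pow(Add(u, 0), -1))) = Mul(3, Mul(Add(4, u), Pow(u, -1))) = Mul(3, Mul(Pow(u, -1), Add(4, u))) = Mul(3, Pow(u, -1), Add(4, u)))
Function('q')(s, M) = Add(s, Mul(M, Add(3, Mul(12, Pow(M, -1))))) (Function('q')(s, M) = Add(Mul(Add(3, Mul(12, Pow(M, -1))), M), s) = Add(Mul(M, Add(3, Mul(12, Pow(M, -1)))), s) = Add(s, Mul(M, Add(3, Mul(12, Pow(M, -1))))))
Add(Function('q')(-9, Function('P')(-1)), Function('b')(-10)) = Add(Add(12, -9, Mul(3, -7)), -15) = Add(Add(12, -9, -21), -15) = Add(-18, -15) = -33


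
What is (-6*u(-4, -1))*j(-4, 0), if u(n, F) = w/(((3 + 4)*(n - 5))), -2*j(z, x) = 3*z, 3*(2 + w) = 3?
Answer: -4/7 ≈ -0.57143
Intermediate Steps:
w = -1 (w = -2 + (⅓)*3 = -2 + 1 = -1)
j(z, x) = -3*z/2
u(n, F) = -1/(-35 + 7*n) (u(n, F) = -1/((3 + 4)*(n - 5)) = -1/(7*(-5 + n)) = -1/(-35 + 7*n))
(-6*u(-4, -1))*j(-4, 0) = (-(-6)/(-35 + 7*(-4)))*(-3/2*(-4)) = -(-6)/(-35 - 28)*6 = -(-6)/(-63)*6 = -(-6)*(-1)/63*6 = -6*1/63*6 = -2/21*6 = -4/7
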